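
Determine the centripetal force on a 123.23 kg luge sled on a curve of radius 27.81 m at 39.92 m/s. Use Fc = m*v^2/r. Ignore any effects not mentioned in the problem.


Fc = m * v^2 / r
v^2 = 39.92^2 = 1593.6064
Fc = 123.23 * 1593.6064 / 27.81
Fc = 196380.1167 / 27.81 = 7061.4929 N

7061.4929 N


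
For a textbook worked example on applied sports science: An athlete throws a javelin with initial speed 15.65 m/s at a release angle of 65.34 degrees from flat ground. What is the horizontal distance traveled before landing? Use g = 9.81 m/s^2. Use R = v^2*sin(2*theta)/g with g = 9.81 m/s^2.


R = v^2 * sin(2*theta) / g
Convert angle to radians: theta = 65.34 deg = 1.1404 rad
sin(2*theta) = sin(2.2808) = 0.7584
R = 15.65^2 * 0.7584 / 9.81
R = 244.9225 * 0.7584 / 9.81 = 18.9337 m

18.9337 m


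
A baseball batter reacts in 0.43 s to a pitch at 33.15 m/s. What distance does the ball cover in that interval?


d = v * t
d = 33.15 * 0.43
d = 14.2545 m

14.2545 m


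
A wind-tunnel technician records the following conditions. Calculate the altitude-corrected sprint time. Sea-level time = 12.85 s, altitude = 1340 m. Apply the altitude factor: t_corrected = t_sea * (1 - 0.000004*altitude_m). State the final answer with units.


Correction factor = 1 - 0.000004 * 1340 = 0.99464
t_corrected = t_sea * factor = 12.85 * 0.99464
t_corrected = 12.7811 s

12.7811 s


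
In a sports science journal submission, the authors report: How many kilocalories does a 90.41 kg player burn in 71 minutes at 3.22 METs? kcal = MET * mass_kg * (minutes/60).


kcal = MET * mass * time_hr
Convert time: 71 min = 1.1833 hr
kcal = 3.22 * 90.41 * 1.1833
kcal = 344.4922 kcal

344.4922 kcal


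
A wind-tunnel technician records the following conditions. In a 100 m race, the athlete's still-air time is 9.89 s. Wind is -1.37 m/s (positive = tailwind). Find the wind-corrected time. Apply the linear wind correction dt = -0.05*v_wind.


dt = -0.05 * v_wind = -0.05 * -1.37 = 0.0685 s
t_corrected = t_still + dt = 9.89 + (0.0685)
t_corrected = 9.9585 s

9.9585 s


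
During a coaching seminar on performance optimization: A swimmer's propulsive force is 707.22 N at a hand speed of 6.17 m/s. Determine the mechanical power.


P = F * v
P = 707.22 * 6.17
P = 4363.5474 W

4363.5474 W


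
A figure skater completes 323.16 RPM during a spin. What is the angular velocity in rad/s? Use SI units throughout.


omega = RPM * 2 * pi / 60
omega = 323.16 * 2 * 3.14159 / 60
omega = 2030.4742 / 60 = 33.8412 rad/s

33.8412 rad/s


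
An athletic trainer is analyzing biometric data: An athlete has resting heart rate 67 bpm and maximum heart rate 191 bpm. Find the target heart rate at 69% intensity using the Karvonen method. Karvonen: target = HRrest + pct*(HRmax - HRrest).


Target = HRrest + pct*(HRmax - HRrest)
Heart rate reserve = HRmax - HRrest = 191 - 67 = 124 bpm
Fraction = 69% = 0.69
Target = 67 + 0.69 * 124
Target = 67 + 85.56 = 152.56 bpm

152.56 bpm


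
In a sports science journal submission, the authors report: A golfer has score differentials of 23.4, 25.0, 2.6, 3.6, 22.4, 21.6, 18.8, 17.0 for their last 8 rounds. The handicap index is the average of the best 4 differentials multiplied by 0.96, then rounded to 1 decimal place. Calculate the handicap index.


All differentials: 23.4, 25.0, 2.6, 3.6, 22.4, 21.6, 18.8, 17.0
Sorted: 2.6, 3.6, 17.0, 18.8, 21.6, 22.4, 23.4, 25.0
Best 4: 2.6, 3.6, 17.0, 18.8
Average of best = 42 / 4 = 10.5
Raw index = 10.5 * 0.96 = 10.08
Handicap index = round(10.08, 1) = 10.1

10.1


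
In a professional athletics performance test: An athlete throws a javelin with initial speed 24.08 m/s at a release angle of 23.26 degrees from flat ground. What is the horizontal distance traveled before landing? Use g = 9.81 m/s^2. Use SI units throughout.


R = v^2 * sin(2*theta) / g
Convert angle to radians: theta = 23.26 deg = 0.406 rad
sin(2*theta) = sin(0.8119) = 0.7256
R = 24.08^2 * 0.7256 / 9.81
R = 579.8464 * 0.7256 / 9.81 = 42.8894 m

42.8894 m


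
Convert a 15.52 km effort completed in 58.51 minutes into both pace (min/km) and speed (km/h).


Pace = time / distance = 58.51 min / 15.52 km = 3.77 min/km
Speed = distance / time_in_hours = 15.52 / 0.9752 hr
Speed = 15.9152 km/h

3.77 min/km, 15.9152 km/h


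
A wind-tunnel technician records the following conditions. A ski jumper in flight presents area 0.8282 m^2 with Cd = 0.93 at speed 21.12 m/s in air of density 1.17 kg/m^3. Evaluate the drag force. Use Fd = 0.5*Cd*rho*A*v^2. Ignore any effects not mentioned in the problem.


Fd = 0.5 * Cd * rho * A * v^2
Fd = 0.5 * 0.93 * 1.17 * 0.8282 * 21.12^2
v^2 = 446.0544
Fd = 0.5 * 0.93 * 1.17 * 0.8282 * 446.0544 = 200.9842 N

200.9842 N


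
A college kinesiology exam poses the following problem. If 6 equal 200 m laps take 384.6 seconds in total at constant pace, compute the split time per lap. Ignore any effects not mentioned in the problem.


Split time = total_time / n_laps = 384.6 / 6
Split time = 64.1 s per lap

64.1 s


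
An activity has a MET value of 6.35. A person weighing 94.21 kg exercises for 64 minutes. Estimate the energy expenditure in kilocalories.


kcal = MET * mass * time_hr
Convert time: 64 min = 1.0667 hr
kcal = 6.35 * 94.21 * 1.0667
kcal = 638.1157 kcal

638.1157 kcal


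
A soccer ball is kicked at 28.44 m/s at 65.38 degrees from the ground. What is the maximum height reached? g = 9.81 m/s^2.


H = (v*sin(theta))^2 / (2*g)
vy = v*sin(theta) = 28.44 * sin(65.38 deg) = 25.8545 m/s
H = vy^2 / (2*g) = 668.4573 / (2*9.81)
H = 668.4573 / 19.62 = 34.0702 m

34.0702 m


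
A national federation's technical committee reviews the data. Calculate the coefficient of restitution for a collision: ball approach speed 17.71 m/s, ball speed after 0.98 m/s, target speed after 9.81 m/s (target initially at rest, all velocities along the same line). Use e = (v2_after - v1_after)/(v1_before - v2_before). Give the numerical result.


e = (v2_after - v1_after) / (v1_before - v2_before)
Numerator = 9.81 - 0.98 = 8.83
Denominator = 17.71 - 0 = 17.71
e = 8.83 / 17.71 = 0.4986

0.4986


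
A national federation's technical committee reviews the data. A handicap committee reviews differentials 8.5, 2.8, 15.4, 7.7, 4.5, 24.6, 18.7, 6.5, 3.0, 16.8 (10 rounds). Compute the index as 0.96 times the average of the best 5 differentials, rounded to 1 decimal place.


All differentials: 8.5, 2.8, 15.4, 7.7, 4.5, 24.6, 18.7, 6.5, 3.0, 16.8
Sorted: 2.8, 3.0, 4.5, 6.5, 7.7, 8.5, 15.4, 16.8, 18.7, 24.6
Best 5: 2.8, 3.0, 4.5, 6.5, 7.7
Average of best = 24.5 / 5 = 4.9
Raw index = 4.9 * 0.96 = 4.704
Handicap index = round(4.704, 1) = 4.7

4.7


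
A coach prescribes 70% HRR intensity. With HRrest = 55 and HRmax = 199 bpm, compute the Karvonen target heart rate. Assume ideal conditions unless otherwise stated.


Target = HRrest + pct*(HRmax - HRrest)
Heart rate reserve = HRmax - HRrest = 199 - 55 = 144 bpm
Fraction = 70% = 0.7
Target = 55 + 0.7 * 144
Target = 55 + 100.8 = 155.8 bpm

155.8 bpm


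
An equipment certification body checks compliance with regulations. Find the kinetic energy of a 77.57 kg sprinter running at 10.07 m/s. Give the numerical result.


KE = 0.5 * m * v^2
KE = 0.5 * 77.57 * 10.07^2
KE = 0.5 * 77.57 * 101.4049 = 3932.989 J

3932.989 J


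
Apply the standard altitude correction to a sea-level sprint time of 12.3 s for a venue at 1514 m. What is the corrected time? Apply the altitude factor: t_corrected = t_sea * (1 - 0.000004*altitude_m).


Correction factor = 1 - 0.000004 * 1514 = 0.993944
t_corrected = t_sea * factor = 12.3 * 0.993944
t_corrected = 12.2255 s

12.2255 s


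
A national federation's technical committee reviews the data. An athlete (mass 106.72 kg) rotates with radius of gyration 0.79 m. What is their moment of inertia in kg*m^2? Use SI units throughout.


I = m * k^2
I = 106.72 * 0.79^2
I = 106.72 * 0.6241 = 66.604 kg*m^2

66.604 kg*m^2


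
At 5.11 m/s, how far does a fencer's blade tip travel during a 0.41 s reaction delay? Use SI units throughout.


d = v * t
d = 5.11 * 0.41
d = 2.0951 m

2.0951 m


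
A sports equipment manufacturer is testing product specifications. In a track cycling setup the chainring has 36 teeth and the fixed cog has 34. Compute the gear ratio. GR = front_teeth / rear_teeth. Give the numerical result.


GR = front_teeth / rear_teeth
GR = 36 / 34
GR = 1.0588

1.0588


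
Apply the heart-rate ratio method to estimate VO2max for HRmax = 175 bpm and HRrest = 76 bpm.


VO2max = 15.3 * HRmax / HRrest
VO2max = 15.3 * 175 / 76
VO2max = 2677.5 / 76 = 35.2303 mL/kg/min

35.2303 mL/kg/min


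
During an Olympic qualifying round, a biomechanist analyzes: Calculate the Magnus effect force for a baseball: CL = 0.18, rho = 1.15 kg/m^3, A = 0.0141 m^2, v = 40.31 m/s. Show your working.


FM = 0.5 * CL * rho * A * v^2
FM = 0.5 * 0.18 * 1.15 * 0.0141 * 40.31^2
v^2 = 1624.8961
FM = 0.5 * 0.18 * 1.15 * 0.0141 * 1624.8961 = 2.3713 N

2.3713 N


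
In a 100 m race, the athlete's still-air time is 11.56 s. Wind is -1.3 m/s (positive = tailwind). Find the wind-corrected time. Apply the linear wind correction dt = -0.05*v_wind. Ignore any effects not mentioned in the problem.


dt = -0.05 * v_wind = -0.05 * -1.3 = 0.065 s
t_corrected = t_still + dt = 11.56 + (0.065)
t_corrected = 11.625 s

11.625 s


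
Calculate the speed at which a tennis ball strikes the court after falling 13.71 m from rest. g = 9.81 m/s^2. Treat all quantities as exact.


v = sqrt(2 * g * h)
v = sqrt(2 * 9.81 * 13.71)
v = sqrt(268.9902) = 16.4009 m/s

16.4009 m/s


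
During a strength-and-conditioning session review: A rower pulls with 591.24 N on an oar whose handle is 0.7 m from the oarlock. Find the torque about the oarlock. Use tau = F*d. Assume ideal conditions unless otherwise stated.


tau = F * d
tau = 591.24 * 0.7
tau = 413.868 N*m

413.868 N*m


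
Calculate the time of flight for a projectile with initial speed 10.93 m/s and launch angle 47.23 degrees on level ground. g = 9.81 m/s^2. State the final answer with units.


T = 2*v*sin(theta)/g
sin(theta) = sin(47.23 deg) = 0.7341
T = 2*10.93*0.7341 / 9.81
T = 16.0471 / 9.81 = 1.6358 s

1.6358 s


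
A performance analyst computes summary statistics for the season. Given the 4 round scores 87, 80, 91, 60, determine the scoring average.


Average = sum / n
Sum = 318
Average = 318 / 4 = 79.5

79.5


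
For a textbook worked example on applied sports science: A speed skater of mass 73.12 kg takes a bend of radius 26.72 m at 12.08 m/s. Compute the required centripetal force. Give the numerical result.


Fc = m * v^2 / r
v^2 = 12.08^2 = 145.9264
Fc = 73.12 * 145.9264 / 26.72
Fc = 10670.1384 / 26.72 = 399.3315 N

399.3315 N


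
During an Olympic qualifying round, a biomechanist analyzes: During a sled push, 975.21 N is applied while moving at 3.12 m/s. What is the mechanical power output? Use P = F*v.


P = F * v
P = 975.21 * 3.12
P = 3042.6552 W

3042.6552 W


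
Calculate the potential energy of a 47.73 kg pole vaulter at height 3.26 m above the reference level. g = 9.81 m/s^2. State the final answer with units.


PE = m * g * h
PE = 47.73 * 9.81 * 3.26
PE = 468.2313 * 3.26 = 1526.434 J

1526.434 J


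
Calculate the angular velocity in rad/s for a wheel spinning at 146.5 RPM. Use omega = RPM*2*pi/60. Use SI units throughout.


omega = RPM * 2 * pi / 60
omega = 146.5 * 2 * 3.14159 / 60
omega = 920.4866 / 60 = 15.3414 rad/s

15.3414 rad/s


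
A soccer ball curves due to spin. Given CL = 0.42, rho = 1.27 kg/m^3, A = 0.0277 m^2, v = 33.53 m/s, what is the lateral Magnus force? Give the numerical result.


FM = 0.5 * CL * rho * A * v^2
FM = 0.5 * 0.42 * 1.27 * 0.0277 * 33.53^2
v^2 = 1124.2609
FM = 0.5 * 0.42 * 1.27 * 0.0277 * 1124.2609 = 8.3056 N

8.3056 N


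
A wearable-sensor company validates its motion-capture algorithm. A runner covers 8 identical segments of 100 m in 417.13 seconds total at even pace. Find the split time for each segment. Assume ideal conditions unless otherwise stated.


Split time = total_time / n_laps = 417.13 / 8
Split time = 52.1412 s per lap

52.1412 s


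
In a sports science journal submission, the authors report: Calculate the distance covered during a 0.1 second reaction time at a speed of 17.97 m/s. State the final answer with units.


d = v * t
d = 17.97 * 0.1
d = 1.797 m

1.797 m


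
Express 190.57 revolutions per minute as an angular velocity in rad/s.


omega = RPM * 2 * pi / 60
omega = 190.57 * 2 * 3.14159 / 60
omega = 1197.3866 / 60 = 19.9564 rad/s

19.9564 rad/s


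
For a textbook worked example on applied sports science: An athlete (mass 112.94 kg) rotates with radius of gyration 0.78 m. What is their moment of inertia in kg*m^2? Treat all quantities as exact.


I = m * k^2
I = 112.94 * 0.78^2
I = 112.94 * 0.6084 = 68.7127 kg*m^2

68.7127 kg*m^2


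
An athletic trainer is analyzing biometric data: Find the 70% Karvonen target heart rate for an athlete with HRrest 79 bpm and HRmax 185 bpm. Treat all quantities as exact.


Target = HRrest + pct*(HRmax - HRrest)
Heart rate reserve = HRmax - HRrest = 185 - 79 = 106 bpm
Fraction = 70% = 0.7
Target = 79 + 0.7 * 106
Target = 79 + 74.2 = 153.2 bpm

153.2 bpm


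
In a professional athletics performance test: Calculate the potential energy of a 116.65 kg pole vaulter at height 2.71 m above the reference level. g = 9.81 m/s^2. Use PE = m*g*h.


PE = m * g * h
PE = 116.65 * 9.81 * 2.71
PE = 1144.3365 * 2.71 = 3101.1519 J

3101.1519 J


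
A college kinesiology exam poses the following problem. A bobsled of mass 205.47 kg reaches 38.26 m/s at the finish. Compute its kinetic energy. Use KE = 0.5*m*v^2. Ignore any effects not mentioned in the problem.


KE = 0.5 * m * v^2
KE = 0.5 * 205.47 * 38.26^2
KE = 0.5 * 205.47 * 1463.8276 = 150386.3285 J

150386.3285 J


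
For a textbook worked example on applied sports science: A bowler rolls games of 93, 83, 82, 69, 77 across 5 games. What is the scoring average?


Average = sum / n
Sum = 404
Average = 404 / 5 = 80.8

80.8


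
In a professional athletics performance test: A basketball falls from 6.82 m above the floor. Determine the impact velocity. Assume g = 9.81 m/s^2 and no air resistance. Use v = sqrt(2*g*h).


v = sqrt(2 * g * h)
v = sqrt(2 * 9.81 * 6.82)
v = sqrt(133.8084) = 11.5676 m/s

11.5676 m/s


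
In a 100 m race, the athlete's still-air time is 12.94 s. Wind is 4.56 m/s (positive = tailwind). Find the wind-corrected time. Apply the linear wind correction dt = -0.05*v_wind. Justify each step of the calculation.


dt = -0.05 * v_wind = -0.05 * 4.56 = -0.228 s
t_corrected = t_still + dt = 12.94 + (-0.228)
t_corrected = 12.712 s

12.712 s


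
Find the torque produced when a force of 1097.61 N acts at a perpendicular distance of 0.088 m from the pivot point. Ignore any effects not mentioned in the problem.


tau = F * d
tau = 1097.61 * 0.088
tau = 96.5897 N*m

96.5897 N*m


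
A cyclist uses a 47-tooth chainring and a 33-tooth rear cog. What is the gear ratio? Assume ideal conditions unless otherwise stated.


GR = front_teeth / rear_teeth
GR = 47 / 33
GR = 1.4242

1.4242


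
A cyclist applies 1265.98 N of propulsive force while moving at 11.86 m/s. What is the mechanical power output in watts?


P = F * v
P = 1265.98 * 11.86
P = 15014.5228 W

15014.5228 W


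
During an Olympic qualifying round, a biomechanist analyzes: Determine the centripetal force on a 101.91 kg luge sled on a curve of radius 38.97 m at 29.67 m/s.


Fc = m * v^2 / r
v^2 = 29.67^2 = 880.3089
Fc = 101.91 * 880.3089 / 38.97
Fc = 89712.28 / 38.97 = 2302.0857 N

2302.0857 N


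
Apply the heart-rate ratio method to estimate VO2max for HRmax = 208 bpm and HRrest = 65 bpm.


VO2max = 15.3 * HRmax / HRrest
VO2max = 15.3 * 208 / 65
VO2max = 3182.4 / 65 = 48.96 mL/kg/min

48.96 mL/kg/min


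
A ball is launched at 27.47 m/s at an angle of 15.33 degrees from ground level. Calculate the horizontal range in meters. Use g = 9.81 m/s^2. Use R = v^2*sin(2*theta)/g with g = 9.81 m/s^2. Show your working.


R = v^2 * sin(2*theta) / g
Convert angle to radians: theta = 15.33 deg = 0.2676 rad
sin(2*theta) = sin(0.5351) = 0.5099
R = 27.47^2 * 0.5099 / 9.81
R = 754.6009 * 0.5099 / 9.81 = 39.2256 m

39.2256 m


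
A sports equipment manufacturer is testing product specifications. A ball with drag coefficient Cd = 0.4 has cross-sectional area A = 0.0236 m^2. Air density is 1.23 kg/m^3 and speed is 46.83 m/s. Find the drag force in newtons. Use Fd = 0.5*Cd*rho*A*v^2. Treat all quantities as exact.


Fd = 0.5 * Cd * rho * A * v^2
Fd = 0.5 * 0.4 * 1.23 * 0.0236 * 46.83^2
v^2 = 2193.0489
Fd = 0.5 * 0.4 * 1.23 * 0.0236 * 2193.0489 = 12.732 N

12.732 N


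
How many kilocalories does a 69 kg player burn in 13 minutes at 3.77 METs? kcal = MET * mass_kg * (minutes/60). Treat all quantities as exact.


kcal = MET * mass * time_hr
Convert time: 13 min = 0.2167 hr
kcal = 3.77 * 69 * 0.2167
kcal = 56.3615 kcal

56.3615 kcal


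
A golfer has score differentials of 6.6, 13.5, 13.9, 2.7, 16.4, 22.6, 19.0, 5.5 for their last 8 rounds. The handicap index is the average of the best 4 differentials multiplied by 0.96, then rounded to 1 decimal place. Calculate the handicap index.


All differentials: 6.6, 13.5, 13.9, 2.7, 16.4, 22.6, 19.0, 5.5
Sorted: 2.7, 5.5, 6.6, 13.5, 13.9, 16.4, 19.0, 22.6
Best 4: 2.7, 5.5, 6.6, 13.5
Average of best = 28.3 / 4 = 7.075
Raw index = 7.075 * 0.96 = 6.792
Handicap index = round(6.792, 1) = 6.8

6.8


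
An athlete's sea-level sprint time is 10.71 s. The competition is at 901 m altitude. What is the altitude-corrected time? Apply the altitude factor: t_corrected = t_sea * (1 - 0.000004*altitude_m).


Correction factor = 1 - 0.000004 * 901 = 0.996396
t_corrected = t_sea * factor = 10.71 * 0.996396
t_corrected = 10.6714 s

10.6714 s


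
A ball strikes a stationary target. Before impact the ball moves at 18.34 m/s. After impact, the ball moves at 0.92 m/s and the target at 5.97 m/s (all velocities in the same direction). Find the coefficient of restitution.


e = (v2_after - v1_after) / (v1_before - v2_before)
Numerator = 5.97 - 0.92 = 5.05
Denominator = 18.34 - 0 = 18.34
e = 5.05 / 18.34 = 0.2754

0.2754


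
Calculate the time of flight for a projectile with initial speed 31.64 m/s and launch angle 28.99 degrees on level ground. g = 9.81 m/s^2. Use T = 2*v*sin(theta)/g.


T = 2*v*sin(theta)/g
sin(theta) = sin(28.99 deg) = 0.4847
T = 2*31.64*0.4847 / 9.81
T = 30.6691 / 9.81 = 3.1263 s

3.1263 s


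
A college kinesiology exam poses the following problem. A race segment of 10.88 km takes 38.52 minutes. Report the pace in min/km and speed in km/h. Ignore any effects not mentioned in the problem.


Pace = time / distance = 38.52 min / 10.88 km = 3.5404 min/km
Speed = distance / time_in_hours = 10.88 / 0.642 hr
Speed = 16.947 km/h

3.5404 min/km, 16.947 km/h


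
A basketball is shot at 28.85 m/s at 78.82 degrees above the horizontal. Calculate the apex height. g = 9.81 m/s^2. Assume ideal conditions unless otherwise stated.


H = (v*sin(theta))^2 / (2*g)
vy = v*sin(theta) = 28.85 * sin(78.82 deg) = 28.3025 m/s
H = vy^2 / (2*g) = 801.0321 / (2*9.81)
H = 801.0321 / 19.62 = 40.8273 m

40.8273 m


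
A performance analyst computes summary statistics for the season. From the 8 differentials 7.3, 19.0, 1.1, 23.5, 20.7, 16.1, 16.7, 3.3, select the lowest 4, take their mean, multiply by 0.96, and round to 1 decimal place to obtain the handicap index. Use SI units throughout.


All differentials: 7.3, 19.0, 1.1, 23.5, 20.7, 16.1, 16.7, 3.3
Sorted: 1.1, 3.3, 7.3, 16.1, 16.7, 19.0, 20.7, 23.5
Best 4: 1.1, 3.3, 7.3, 16.1
Average of best = 27.8 / 4 = 6.95
Raw index = 6.95 * 0.96 = 6.672
Handicap index = round(6.672, 1) = 6.7

6.7


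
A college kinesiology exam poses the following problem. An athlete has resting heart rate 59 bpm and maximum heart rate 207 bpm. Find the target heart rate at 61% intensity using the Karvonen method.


Target = HRrest + pct*(HRmax - HRrest)
Heart rate reserve = HRmax - HRrest = 207 - 59 = 148 bpm
Fraction = 61% = 0.61
Target = 59 + 0.61 * 148
Target = 59 + 90.28 = 149.28 bpm

149.28 bpm


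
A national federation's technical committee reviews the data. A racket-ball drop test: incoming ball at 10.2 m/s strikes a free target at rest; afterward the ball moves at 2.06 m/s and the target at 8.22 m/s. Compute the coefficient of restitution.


e = (v2_after - v1_after) / (v1_before - v2_before)
Numerator = 8.22 - 2.06 = 6.16
Denominator = 10.2 - 0 = 10.2
e = 6.16 / 10.2 = 0.6039

0.6039


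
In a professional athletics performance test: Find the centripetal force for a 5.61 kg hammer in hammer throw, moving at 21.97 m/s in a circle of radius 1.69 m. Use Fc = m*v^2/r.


Fc = m * v^2 / r
v^2 = 21.97^2 = 482.6809
Fc = 5.61 * 482.6809 / 1.69
Fc = 2707.8398 / 1.69 = 1602.2721 N

1602.2721 N


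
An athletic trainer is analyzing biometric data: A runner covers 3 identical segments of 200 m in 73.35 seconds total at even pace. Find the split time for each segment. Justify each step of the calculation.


Split time = total_time / n_laps = 73.35 / 3
Split time = 24.45 s per lap

24.45 s


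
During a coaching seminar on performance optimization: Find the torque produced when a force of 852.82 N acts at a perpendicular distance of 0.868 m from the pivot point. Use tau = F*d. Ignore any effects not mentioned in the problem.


tau = F * d
tau = 852.82 * 0.868
tau = 740.2478 N*m

740.2478 N*m


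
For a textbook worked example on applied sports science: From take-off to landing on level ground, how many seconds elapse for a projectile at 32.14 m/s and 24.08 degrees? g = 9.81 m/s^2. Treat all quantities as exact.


T = 2*v*sin(theta)/g
sin(theta) = sin(24.08 deg) = 0.408
T = 2*32.14*0.408 / 9.81
T = 26.227 / 9.81 = 2.6735 s

2.6735 s


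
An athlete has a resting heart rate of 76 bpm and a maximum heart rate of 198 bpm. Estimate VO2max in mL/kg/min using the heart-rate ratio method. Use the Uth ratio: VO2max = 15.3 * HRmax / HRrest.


VO2max = 15.3 * HRmax / HRrest
VO2max = 15.3 * 198 / 76
VO2max = 3029.4 / 76 = 39.8605 mL/kg/min

39.8605 mL/kg/min


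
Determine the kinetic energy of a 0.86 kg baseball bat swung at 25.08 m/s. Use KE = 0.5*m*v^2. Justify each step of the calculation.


KE = 0.5 * m * v^2
KE = 0.5 * 0.86 * 25.08^2
KE = 0.5 * 0.86 * 629.0064 = 270.4728 J

270.4728 J


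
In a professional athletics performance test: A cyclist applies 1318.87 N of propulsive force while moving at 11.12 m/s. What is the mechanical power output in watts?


P = F * v
P = 1318.87 * 11.12
P = 14665.8344 W

14665.8344 W


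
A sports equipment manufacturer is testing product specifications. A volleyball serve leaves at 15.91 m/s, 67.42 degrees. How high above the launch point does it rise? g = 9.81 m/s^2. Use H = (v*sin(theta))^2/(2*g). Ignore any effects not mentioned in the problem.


H = (v*sin(theta))^2 / (2*g)
vy = v*sin(theta) = 15.91 * sin(67.42 deg) = 14.6904 m/s
H = vy^2 / (2*g) = 215.8081 / (2*9.81)
H = 215.8081 / 19.62 = 10.9994 m

10.9994 m


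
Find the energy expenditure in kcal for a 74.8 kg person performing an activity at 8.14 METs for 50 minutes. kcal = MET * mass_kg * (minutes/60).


kcal = MET * mass * time_hr
Convert time: 50 min = 0.8333 hr
kcal = 8.14 * 74.8 * 0.8333
kcal = 507.3933 kcal

507.3933 kcal


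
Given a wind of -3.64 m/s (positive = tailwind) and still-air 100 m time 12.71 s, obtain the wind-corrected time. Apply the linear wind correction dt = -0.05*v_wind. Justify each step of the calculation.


dt = -0.05 * v_wind = -0.05 * -3.64 = 0.182 s
t_corrected = t_still + dt = 12.71 + (0.182)
t_corrected = 12.892 s

12.892 s


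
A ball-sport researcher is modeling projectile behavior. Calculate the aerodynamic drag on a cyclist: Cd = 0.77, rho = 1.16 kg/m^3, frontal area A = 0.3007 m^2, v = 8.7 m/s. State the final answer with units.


Fd = 0.5 * Cd * rho * A * v^2
Fd = 0.5 * 0.77 * 1.16 * 0.3007 * 8.7^2
v^2 = 75.69
Fd = 0.5 * 0.77 * 1.16 * 0.3007 * 75.69 = 10.1646 N

10.1646 N


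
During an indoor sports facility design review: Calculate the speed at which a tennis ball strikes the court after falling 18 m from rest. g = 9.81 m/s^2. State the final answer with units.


v = sqrt(2 * g * h)
v = sqrt(2 * 9.81 * 18)
v = sqrt(353.16) = 18.7926 m/s

18.7926 m/s


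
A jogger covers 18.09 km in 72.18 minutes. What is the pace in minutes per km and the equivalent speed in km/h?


Pace = time / distance = 72.18 min / 18.09 km = 3.99 min/km
Speed = distance / time_in_hours = 18.09 / 1.203 hr
Speed = 15.0374 km/h

3.99 min/km, 15.0374 km/h


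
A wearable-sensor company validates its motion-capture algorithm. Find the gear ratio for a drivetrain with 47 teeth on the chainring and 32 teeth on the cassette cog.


GR = front_teeth / rear_teeth
GR = 47 / 32
GR = 1.4688

1.4688


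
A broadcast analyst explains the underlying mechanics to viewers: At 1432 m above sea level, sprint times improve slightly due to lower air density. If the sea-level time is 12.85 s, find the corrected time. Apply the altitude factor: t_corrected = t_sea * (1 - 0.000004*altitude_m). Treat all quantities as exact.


Correction factor = 1 - 0.000004 * 1432 = 0.994272
t_corrected = t_sea * factor = 12.85 * 0.994272
t_corrected = 12.7764 s

12.7764 s


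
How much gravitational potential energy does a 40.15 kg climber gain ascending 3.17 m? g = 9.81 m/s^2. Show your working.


PE = m * g * h
PE = 40.15 * 9.81 * 3.17
PE = 393.8715 * 3.17 = 1248.5727 J

1248.5727 J


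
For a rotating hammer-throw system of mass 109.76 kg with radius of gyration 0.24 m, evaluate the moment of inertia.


I = m * k^2
I = 109.76 * 0.24^2
I = 109.76 * 0.0576 = 6.3222 kg*m^2

6.3222 kg*m^2


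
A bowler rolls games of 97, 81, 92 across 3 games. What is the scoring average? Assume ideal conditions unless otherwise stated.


Average = sum / n
Sum = 270
Average = 270 / 3 = 90

90


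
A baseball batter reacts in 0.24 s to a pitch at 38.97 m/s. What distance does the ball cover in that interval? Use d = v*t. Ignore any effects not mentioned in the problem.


d = v * t
d = 38.97 * 0.24
d = 9.3528 m

9.3528 m


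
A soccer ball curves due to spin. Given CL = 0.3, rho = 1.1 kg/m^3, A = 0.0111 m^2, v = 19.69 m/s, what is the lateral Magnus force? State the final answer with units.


FM = 0.5 * CL * rho * A * v^2
FM = 0.5 * 0.3 * 1.1 * 0.0111 * 19.69^2
v^2 = 387.6961
FM = 0.5 * 0.3 * 1.1 * 0.0111 * 387.6961 = 0.7101 N

0.7101 N


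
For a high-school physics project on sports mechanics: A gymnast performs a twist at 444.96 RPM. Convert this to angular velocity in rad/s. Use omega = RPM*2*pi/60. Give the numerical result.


omega = RPM * 2 * pi / 60
omega = 444.96 * 2 * 3.14159 / 60
omega = 2795.7661 / 60 = 46.5961 rad/s

46.5961 rad/s


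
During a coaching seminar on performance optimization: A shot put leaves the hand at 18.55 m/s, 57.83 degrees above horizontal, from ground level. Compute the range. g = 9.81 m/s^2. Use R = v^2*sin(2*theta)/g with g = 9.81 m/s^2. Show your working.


R = v^2 * sin(2*theta) / g
Convert angle to radians: theta = 57.83 deg = 1.0093 rad
sin(2*theta) = sin(2.0186) = 0.9014
R = 18.55^2 * 0.9014 / 9.81
R = 344.1025 * 0.9014 / 9.81 = 31.6174 m

31.6174 m


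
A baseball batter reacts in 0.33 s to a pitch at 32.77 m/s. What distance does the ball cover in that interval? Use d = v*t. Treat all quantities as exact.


d = v * t
d = 32.77 * 0.33
d = 10.8141 m

10.8141 m


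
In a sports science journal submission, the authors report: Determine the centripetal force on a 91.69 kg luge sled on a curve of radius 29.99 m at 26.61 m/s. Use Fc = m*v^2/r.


Fc = m * v^2 / r
v^2 = 26.61^2 = 708.0921
Fc = 91.69 * 708.0921 / 29.99
Fc = 64924.9646 / 29.99 = 2164.8871 N

2164.8871 N


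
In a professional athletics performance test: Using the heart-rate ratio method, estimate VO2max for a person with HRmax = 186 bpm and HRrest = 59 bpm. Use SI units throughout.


VO2max = 15.3 * HRmax / HRrest
VO2max = 15.3 * 186 / 59
VO2max = 2845.8 / 59 = 48.2339 mL/kg/min

48.2339 mL/kg/min


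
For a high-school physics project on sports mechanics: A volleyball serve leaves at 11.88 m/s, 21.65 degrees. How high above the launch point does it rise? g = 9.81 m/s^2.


H = (v*sin(theta))^2 / (2*g)
vy = v*sin(theta) = 11.88 * sin(21.65 deg) = 4.383 m/s
H = vy^2 / (2*g) = 19.2103 / (2*9.81)
H = 19.2103 / 19.62 = 0.9791 m

0.9791 m


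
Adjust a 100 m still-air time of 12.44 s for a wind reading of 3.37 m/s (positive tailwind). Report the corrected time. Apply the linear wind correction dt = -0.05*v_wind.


dt = -0.05 * v_wind = -0.05 * 3.37 = -0.1685 s
t_corrected = t_still + dt = 12.44 + (-0.1685)
t_corrected = 12.2715 s

12.2715 s


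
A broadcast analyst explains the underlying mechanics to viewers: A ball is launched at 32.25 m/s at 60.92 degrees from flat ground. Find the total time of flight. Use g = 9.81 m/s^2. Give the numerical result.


T = 2*v*sin(theta)/g
sin(theta) = sin(60.92 deg) = 0.8739
T = 2*32.25*0.8739 / 9.81
T = 56.3693 / 9.81 = 5.7461 s

5.7461 s


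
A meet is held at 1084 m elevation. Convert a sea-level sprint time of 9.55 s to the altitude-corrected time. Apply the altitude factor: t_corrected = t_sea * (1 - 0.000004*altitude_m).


Correction factor = 1 - 0.000004 * 1084 = 0.995664
t_corrected = t_sea * factor = 9.55 * 0.995664
t_corrected = 9.5086 s

9.5086 s


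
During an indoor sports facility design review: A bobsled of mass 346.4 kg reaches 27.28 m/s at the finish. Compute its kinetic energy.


KE = 0.5 * m * v^2
KE = 0.5 * 346.4 * 27.28^2
KE = 0.5 * 346.4 * 744.1984 = 128895.1629 J

128895.1629 J


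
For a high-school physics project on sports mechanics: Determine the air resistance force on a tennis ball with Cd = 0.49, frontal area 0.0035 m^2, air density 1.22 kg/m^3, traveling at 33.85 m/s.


Fd = 0.5 * Cd * rho * A * v^2
Fd = 0.5 * 0.49 * 1.22 * 0.0035 * 33.85^2
v^2 = 1145.8225
Fd = 0.5 * 0.49 * 1.22 * 0.0035 * 1145.8225 = 1.1987 N

1.1987 N


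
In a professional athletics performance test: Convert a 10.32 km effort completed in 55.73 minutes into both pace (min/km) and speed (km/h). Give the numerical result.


Pace = time / distance = 55.73 min / 10.32 km = 5.4002 min/km
Speed = distance / time_in_hours = 10.32 / 0.9288 hr
Speed = 11.1107 km/h

5.4002 min/km, 11.1107 km/h


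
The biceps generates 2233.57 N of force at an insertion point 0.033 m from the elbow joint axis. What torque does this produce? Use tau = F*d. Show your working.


tau = F * d
tau = 2233.57 * 0.033
tau = 73.7078 N*m

73.7078 N*m


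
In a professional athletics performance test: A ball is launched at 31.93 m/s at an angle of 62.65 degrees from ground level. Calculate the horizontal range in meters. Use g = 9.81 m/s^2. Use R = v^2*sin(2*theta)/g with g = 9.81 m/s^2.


R = v^2 * sin(2*theta) / g
Convert angle to radians: theta = 62.65 deg = 1.0934 rad
sin(2*theta) = sin(2.1869) = 0.8161
R = 31.93^2 * 0.8161 / 9.81
R = 1019.5249 * 0.8161 / 9.81 = 84.8188 m

84.8188 m


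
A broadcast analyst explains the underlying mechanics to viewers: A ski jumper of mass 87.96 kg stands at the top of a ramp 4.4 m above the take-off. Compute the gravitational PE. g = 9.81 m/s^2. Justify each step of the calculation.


PE = m * g * h
PE = 87.96 * 9.81 * 4.4
PE = 862.8876 * 4.4 = 3796.7054 J

3796.7054 J


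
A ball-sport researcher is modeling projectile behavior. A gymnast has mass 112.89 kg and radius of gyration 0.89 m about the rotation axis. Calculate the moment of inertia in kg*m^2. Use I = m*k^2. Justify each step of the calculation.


I = m * k^2
I = 112.89 * 0.89^2
I = 112.89 * 0.7921 = 89.4202 kg*m^2

89.4202 kg*m^2


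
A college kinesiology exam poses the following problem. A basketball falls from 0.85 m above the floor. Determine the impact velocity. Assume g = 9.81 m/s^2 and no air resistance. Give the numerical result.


v = sqrt(2 * g * h)
v = sqrt(2 * 9.81 * 0.85)
v = sqrt(16.677) = 4.0837 m/s

4.0837 m/s


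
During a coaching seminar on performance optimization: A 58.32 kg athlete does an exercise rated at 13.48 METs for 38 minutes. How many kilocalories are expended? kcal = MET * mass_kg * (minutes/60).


kcal = MET * mass * time_hr
Convert time: 38 min = 0.6333 hr
kcal = 13.48 * 58.32 * 0.6333
kcal = 497.8973 kcal

497.8973 kcal


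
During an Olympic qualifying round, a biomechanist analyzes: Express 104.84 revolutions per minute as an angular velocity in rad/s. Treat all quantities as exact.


omega = RPM * 2 * pi / 60
omega = 104.84 * 2 * 3.14159 / 60
omega = 658.7291 / 60 = 10.9788 rad/s

10.9788 rad/s


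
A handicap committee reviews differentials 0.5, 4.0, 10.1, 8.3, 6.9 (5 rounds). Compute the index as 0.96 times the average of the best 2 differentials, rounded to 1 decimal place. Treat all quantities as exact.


All differentials: 0.5, 4.0, 10.1, 8.3, 6.9
Sorted: 0.5, 4.0, 6.9, 8.3, 10.1
Best 2: 0.5, 4.0
Average of best = 4.5 / 2 = 2.25
Raw index = 2.25 * 0.96 = 2.16
Handicap index = round(2.16, 1) = 2.2

2.2


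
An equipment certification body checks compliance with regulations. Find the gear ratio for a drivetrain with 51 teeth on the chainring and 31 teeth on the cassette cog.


GR = front_teeth / rear_teeth
GR = 51 / 31
GR = 1.6452

1.6452


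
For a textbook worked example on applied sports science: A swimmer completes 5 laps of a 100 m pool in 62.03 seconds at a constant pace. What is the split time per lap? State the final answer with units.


Split time = total_time / n_laps = 62.03 / 5
Split time = 12.406 s per lap

12.406 s


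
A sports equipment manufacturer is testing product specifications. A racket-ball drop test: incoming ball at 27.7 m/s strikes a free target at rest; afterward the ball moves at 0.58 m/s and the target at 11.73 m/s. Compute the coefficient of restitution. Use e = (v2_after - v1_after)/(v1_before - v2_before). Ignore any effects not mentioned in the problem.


e = (v2_after - v1_after) / (v1_before - v2_before)
Numerator = 11.73 - 0.58 = 11.15
Denominator = 27.7 - 0 = 27.7
e = 11.15 / 27.7 = 0.4025

0.4025


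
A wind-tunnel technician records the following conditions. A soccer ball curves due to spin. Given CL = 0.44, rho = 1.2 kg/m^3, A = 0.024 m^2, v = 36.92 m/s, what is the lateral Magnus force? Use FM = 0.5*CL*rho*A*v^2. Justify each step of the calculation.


FM = 0.5 * CL * rho * A * v^2
FM = 0.5 * 0.44 * 1.2 * 0.024 * 36.92^2
v^2 = 1363.0864
FM = 0.5 * 0.44 * 1.2 * 0.024 * 1363.0864 = 8.6365 N

8.6365 N


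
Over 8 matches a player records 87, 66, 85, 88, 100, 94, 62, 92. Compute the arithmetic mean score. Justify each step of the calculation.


Average = sum / n
Sum = 674
Average = 674 / 8 = 84.25

84.25


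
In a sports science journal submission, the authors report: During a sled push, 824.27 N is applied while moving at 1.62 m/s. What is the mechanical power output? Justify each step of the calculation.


P = F * v
P = 824.27 * 1.62
P = 1335.3174 W

1335.3174 W


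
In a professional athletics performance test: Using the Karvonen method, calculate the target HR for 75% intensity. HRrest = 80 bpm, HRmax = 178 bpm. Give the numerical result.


Target = HRrest + pct*(HRmax - HRrest)
Heart rate reserve = HRmax - HRrest = 178 - 80 = 98 bpm
Fraction = 75% = 0.75
Target = 80 + 0.75 * 98
Target = 80 + 73.5 = 153.5 bpm

153.5 bpm


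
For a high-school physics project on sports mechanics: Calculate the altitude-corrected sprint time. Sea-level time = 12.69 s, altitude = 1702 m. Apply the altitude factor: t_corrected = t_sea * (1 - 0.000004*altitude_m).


Correction factor = 1 - 0.000004 * 1702 = 0.993192
t_corrected = t_sea * factor = 12.69 * 0.993192
t_corrected = 12.6036 s

12.6036 s


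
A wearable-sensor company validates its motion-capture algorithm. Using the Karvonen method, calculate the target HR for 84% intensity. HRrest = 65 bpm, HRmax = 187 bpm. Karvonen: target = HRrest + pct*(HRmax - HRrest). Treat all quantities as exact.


Target = HRrest + pct*(HRmax - HRrest)
Heart rate reserve = HRmax - HRrest = 187 - 65 = 122 bpm
Fraction = 84% = 0.84
Target = 65 + 0.84 * 122
Target = 65 + 102.48 = 167.48 bpm

167.48 bpm


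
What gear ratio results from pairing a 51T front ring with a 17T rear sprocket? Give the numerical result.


GR = front_teeth / rear_teeth
GR = 51 / 17
GR = 3

3


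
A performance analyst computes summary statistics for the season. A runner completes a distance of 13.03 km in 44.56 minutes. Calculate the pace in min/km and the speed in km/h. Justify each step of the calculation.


Pace = time / distance = 44.56 min / 13.03 km = 3.4198 min/km
Speed = distance / time_in_hours = 13.03 / 0.7427 hr
Speed = 17.5449 km/h

3.4198 min/km, 17.5449 km/h


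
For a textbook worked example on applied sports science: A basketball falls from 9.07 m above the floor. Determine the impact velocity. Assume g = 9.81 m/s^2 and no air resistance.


v = sqrt(2 * g * h)
v = sqrt(2 * 9.81 * 9.07)
v = sqrt(177.9534) = 13.3399 m/s

13.3399 m/s


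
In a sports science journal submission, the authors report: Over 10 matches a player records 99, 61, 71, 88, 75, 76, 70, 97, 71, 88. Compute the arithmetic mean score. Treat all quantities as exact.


Average = sum / n
Sum = 796
Average = 796 / 10 = 79.6

79.6


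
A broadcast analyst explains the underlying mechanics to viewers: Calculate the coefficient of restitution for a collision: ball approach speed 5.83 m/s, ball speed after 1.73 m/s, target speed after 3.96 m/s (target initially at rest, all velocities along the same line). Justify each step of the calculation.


e = (v2_after - v1_after) / (v1_before - v2_before)
Numerator = 3.96 - 1.73 = 2.23
Denominator = 5.83 - 0 = 5.83
e = 2.23 / 5.83 = 0.3825

0.3825


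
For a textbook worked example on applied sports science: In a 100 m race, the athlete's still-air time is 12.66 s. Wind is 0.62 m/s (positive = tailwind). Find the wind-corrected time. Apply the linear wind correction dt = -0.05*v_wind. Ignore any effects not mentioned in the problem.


dt = -0.05 * v_wind = -0.05 * 0.62 = -0.031 s
t_corrected = t_still + dt = 12.66 + (-0.031)
t_corrected = 12.629 s

12.629 s


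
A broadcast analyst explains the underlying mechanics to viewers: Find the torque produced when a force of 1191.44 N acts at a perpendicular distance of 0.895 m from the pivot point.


tau = F * d
tau = 1191.44 * 0.895
tau = 1066.3388 N*m

1066.3388 N*m


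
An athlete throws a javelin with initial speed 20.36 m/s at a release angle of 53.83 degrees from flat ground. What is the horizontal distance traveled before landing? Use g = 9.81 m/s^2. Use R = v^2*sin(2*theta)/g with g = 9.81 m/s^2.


R = v^2 * sin(2*theta) / g
Convert angle to radians: theta = 53.83 deg = 0.9395 rad
sin(2*theta) = sin(1.879) = 0.9529
R = 20.36^2 * 0.9529 / 9.81
R = 414.5296 * 0.9529 / 9.81 = 40.2645 m

40.2645 m


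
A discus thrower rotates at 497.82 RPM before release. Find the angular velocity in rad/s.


omega = RPM * 2 * pi / 60
omega = 497.82 * 2 * 3.14159 / 60
omega = 3127.8953 / 60 = 52.1316 rad/s

52.1316 rad/s


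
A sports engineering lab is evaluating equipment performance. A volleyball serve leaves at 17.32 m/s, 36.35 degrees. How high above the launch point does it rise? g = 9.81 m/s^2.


H = (v*sin(theta))^2 / (2*g)
vy = v*sin(theta) = 17.32 * sin(36.35 deg) = 10.2658 m/s
H = vy^2 / (2*g) = 105.3876 / (2*9.81)
H = 105.3876 / 19.62 = 5.3714 m

5.3714 m


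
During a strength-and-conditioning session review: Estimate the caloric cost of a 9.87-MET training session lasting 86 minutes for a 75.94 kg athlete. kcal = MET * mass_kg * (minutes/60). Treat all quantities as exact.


kcal = MET * mass * time_hr
Convert time: 86 min = 1.4333 hr
kcal = 9.87 * 75.94 * 1.4333
kcal = 1074.3232 kcal

1074.3232 kcal
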